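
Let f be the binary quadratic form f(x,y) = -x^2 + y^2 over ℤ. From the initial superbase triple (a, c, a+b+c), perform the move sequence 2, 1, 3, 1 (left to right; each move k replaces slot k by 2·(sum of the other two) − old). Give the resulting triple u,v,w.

start (-1,1,0) = (f(1,0),f(0,1),f(1,1))
replace slot 2: 2·((-1)+0) − 1 = -3 → (-1,-3,0)
replace slot 1: 2·((-3)+0) − (-1) = -5 → (-5,-3,0)
replace slot 3: 2·((-5)+(-3)) − 0 = -16 → (-5,-3,-16)
replace slot 1: 2·((-3)+(-16)) − (-5) = -33 → (-33,-3,-16)

-33,-3,-16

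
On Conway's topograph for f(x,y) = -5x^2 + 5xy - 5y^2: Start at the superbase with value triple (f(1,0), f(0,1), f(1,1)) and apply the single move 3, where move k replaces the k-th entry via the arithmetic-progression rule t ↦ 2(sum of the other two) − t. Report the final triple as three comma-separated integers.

start (-5,-5,-5) = (f(1,0),f(0,1),f(1,1))
replace slot 3: 2·((-5)+(-5)) − (-5) = -15 → (-5,-5,-15)

-5,-5,-15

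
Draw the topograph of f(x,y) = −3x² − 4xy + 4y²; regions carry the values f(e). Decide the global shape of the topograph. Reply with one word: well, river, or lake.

D = b²−4ac = (-4)² − 4·(-3)·4 = 64
D = 8² is a perfect square ⇒ form factors over ℤ ⇒ lakes

lake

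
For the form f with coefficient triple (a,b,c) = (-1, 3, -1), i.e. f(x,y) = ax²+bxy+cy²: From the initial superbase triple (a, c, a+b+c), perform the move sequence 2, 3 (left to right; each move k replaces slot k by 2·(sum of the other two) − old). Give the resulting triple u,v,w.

start (-1,-1,1) = (f(1,0),f(0,1),f(1,1))
replace slot 2: 2·((-1)+1) − (-1) = 1 → (-1,1,1)
replace slot 3: 2·((-1)+1) − 1 = -1 → (-1,1,-1)

-1,1,-1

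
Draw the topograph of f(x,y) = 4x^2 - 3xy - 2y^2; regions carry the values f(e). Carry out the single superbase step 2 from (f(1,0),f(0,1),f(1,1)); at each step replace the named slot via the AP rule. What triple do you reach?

start (4,-2,-1) = (f(1,0),f(0,1),f(1,1))
replace slot 2: 2·(4+(-1)) − (-2) = 8 → (4,8,-1)

4,8,-1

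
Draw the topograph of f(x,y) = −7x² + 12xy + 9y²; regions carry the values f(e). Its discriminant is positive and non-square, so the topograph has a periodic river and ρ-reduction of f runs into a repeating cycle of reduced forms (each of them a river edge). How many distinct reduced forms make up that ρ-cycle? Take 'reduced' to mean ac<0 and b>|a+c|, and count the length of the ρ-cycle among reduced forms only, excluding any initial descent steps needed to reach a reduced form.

D = 396, ⌊√D⌋ = 19
river: ρ → (9,6,-10)
river: ρ → (-10,14,5)
river: ρ → (5,16,-7)
river: ρ → (-7,12,9)
ρ-cycle length = 4 (tail of 0 descent steps not counted)

4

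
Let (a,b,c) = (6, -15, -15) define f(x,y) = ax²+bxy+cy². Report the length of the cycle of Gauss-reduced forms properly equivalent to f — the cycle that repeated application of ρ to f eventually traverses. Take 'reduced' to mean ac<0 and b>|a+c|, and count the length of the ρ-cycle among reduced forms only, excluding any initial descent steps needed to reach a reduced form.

D = 585, ⌊√D⌋ = 24
descent: ρ → (-15,15,6)  [lands on river]
river: ρ → (6,21,-6)
river: ρ → (-6,15,15)
river: ρ → (15,15,-6)
river: ρ → (-6,21,6)
river: ρ → (6,15,-15)
ρ-cycle length = 6 (tail of 1 descent step not counted)

6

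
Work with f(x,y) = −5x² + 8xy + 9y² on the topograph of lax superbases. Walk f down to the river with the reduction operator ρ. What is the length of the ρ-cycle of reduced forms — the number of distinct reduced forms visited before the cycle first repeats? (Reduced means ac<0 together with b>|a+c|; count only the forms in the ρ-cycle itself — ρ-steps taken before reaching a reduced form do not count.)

D = 244, ⌊√D⌋ = 15
river: ρ → (9,10,-4)
river: ρ → (-4,14,3)
river: ρ → (3,10,-12)
river: ρ → (-12,14,1)
river: ρ → (1,14,-12)
river: ρ → (-12,10,3)
river: ρ → (3,14,-4)
river: ρ → (-4,10,9)
river: ρ → (9,8,-5)
river: ρ → (-5,12,5)
river: ρ → (5,8,-9)
river: ρ → (-9,10,4)
river: ρ → (4,14,-3)
river: ρ → (-3,10,12)
river: ρ → (12,14,-1)
river: ρ → (-1,14,12)
river: ρ → (12,10,-3)
river: ρ → (-3,14,4)
river: ρ → (4,10,-9)
river: ρ → (-9,8,5)
river: ρ → (5,12,-5)
river: ρ → (-5,8,9)
ρ-cycle length = 22 (tail of 0 descent steps not counted)

22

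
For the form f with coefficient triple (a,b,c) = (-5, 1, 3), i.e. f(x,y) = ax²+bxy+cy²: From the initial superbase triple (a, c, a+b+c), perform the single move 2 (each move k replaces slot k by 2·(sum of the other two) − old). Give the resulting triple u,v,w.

start (-5,3,-1) = (f(1,0),f(0,1),f(1,1))
replace slot 2: 2·((-5)+(-1)) − 3 = -15 → (-5,-15,-1)

-5,-15,-1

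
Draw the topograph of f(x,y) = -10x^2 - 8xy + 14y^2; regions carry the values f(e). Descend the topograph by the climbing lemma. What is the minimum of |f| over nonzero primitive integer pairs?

descent: ρ → (14,8,-10)  [lands on river]
river: ρ → (-10,12,12)
river: ρ → (12,12,-10)
river: ρ → (-10,8,14)
river: ρ → (14,20,-4)
river: ρ → (-4,20,14)
closes: descent 1, river 6
min |a| on river = 4

4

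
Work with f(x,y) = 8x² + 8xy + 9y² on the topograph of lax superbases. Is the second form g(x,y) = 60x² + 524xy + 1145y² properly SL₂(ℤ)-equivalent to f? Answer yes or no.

D₁ = -224, D₂ = -224
f: reduced (well bottom): (8,8,9) with a≤c, −a<b≤a
g: translate: b→44 (≡524 mod 120), so (60,524,1145)→(60,44,9)
g: flip: (60,44,9)→(9,-44,60)
g: translate: b→-8 (≡-44 mod 18), so (9,-44,60)→(9,-8,8)
g: flip: (9,-8,8)→(8,8,9)
g: reduced (well bottom): (8,8,9) with a≤c, −a<b≤a
reduced forms (8, 8, 9) vs (8, 8, 9) ⇒ equivalent

yes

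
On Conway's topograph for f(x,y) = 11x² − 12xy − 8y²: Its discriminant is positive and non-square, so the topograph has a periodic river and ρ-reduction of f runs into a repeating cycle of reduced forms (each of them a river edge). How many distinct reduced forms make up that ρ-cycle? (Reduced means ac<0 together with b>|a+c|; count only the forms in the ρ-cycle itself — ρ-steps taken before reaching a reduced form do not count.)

D = 496, ⌊√D⌋ = 22
descent: ρ → (-8,12,11)  [lands on river]
river: ρ → (11,10,-9)
river: ρ → (-9,8,12)
river: ρ → (12,16,-5)
river: ρ → (-5,14,15)
river: ρ → (15,16,-4)
river: ρ → (-4,16,15)
river: ρ → (15,14,-5)
river: ρ → (-5,16,12)
river: ρ → (12,8,-9)
river: ρ → (-9,10,11)
river: ρ → (11,12,-8)
river: ρ → (-8,20,3)
river: ρ → (3,22,-1)
river: ρ → (-1,22,3)
river: ρ → (3,20,-8)
ρ-cycle length = 16 (tail of 1 descent step not counted)

16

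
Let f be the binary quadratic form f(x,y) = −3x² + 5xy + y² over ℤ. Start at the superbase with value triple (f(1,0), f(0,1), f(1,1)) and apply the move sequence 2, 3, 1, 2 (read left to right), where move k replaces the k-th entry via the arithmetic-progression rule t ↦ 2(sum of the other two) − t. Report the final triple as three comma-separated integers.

start (-3,1,3) = (f(1,0),f(0,1),f(1,1))
replace slot 2: 2·((-3)+3) − 1 = -1 → (-3,-1,3)
replace slot 3: 2·((-3)+(-1)) − 3 = -11 → (-3,-1,-11)
replace slot 1: 2·((-1)+(-11)) − (-3) = -21 → (-21,-1,-11)
replace slot 2: 2·((-21)+(-11)) − (-1) = -63 → (-21,-63,-11)

-21,-63,-11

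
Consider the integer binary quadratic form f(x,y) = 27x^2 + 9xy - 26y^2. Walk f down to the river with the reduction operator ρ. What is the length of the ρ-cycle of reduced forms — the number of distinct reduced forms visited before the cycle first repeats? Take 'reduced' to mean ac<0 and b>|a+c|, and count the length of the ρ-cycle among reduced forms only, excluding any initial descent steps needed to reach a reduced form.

D = 2889, ⌊√D⌋ = 53
river: ρ → (-26,43,10)
river: ρ → (10,37,-38)
river: ρ → (-38,39,9)
river: ρ → (9,51,-8)
river: ρ → (-8,45,27)
river: ρ → (27,9,-26)
ρ-cycle length = 6 (tail of 0 descent steps not counted)

6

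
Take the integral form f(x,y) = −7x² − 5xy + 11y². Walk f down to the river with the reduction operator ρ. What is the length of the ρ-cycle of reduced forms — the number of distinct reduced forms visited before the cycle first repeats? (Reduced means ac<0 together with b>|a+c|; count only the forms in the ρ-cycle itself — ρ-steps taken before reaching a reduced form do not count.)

D = 333, ⌊√D⌋ = 18
descent: ρ → (11,5,-7)  [lands on river]
river: ρ → (-7,9,9)
river: ρ → (9,9,-7)
river: ρ → (-7,5,11)
river: ρ → (11,17,-1)
river: ρ → (-1,17,11)
ρ-cycle length = 6 (tail of 1 descent step not counted)

6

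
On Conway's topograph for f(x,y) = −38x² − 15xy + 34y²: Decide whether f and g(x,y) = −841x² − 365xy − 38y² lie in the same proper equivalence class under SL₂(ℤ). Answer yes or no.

D₁ = 5393, D₂ = 5393
river cycle of f (length 74): (34, 15, -38), (-38, 61, 11), (11, 71, -8), (-8, 73, 2), (2, 71, -44), (-44, 17, 29), (29, 41, -32), (-32, 23, 38), (38, 53, -17), (-17, 49, 44), … (64 more)
river cycle of g (length 74): (-38, 61, 11), (11, 71, -8), (-8, 73, 2), (2, 71, -44), (-44, 17, 29), (29, 41, -32), (-32, 23, 38), (38, 53, -17), (-17, 49, 44), (44, 39, -22), … (64 more)
cycles coincide ⇒ equivalent

yes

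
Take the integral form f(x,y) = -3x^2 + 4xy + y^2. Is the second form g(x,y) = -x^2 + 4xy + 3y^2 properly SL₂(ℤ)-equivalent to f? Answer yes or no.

D₁ = 28, D₂ = 28
river cycle of f (length 4): (1, 4, -3), (-3, 2, 2), (2, 2, -3), (-3, 4, 1)
river cycle of g (length 4): (3, 2, -2), (-2, 2, 3), (3, 4, -1), (-1, 4, 3)
cycles differ ⇒ inequivalent

no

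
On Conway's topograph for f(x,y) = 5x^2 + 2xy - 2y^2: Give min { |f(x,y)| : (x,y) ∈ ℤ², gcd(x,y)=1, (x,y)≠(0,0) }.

descent: ρ → (-2,6,1)  [lands on river]
river: ρ → (1,6,-2)
closes: descent 1, river 2
min |a| on river = 1

1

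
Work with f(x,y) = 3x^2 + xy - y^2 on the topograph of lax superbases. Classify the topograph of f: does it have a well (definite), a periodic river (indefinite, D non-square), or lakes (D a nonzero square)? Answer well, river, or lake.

D = b²−4ac = 1² − 4·3·(-1) = 13
D > 0 non-square ⇒ indefinite ⇒ periodic river

river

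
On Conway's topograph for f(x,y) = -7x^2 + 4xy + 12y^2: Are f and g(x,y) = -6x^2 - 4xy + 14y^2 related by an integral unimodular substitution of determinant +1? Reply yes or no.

D₁ = 352, D₂ = 352
river cycle of f (length 6): (-7, 18, 1), (1, 18, -7), (-7, 10, 9), (9, 8, -8), (-8, 8, 9), (9, 10, -7)
river cycle of g (length 6): (-6, 8, 12), (12, 16, -2), (-2, 16, 12), (12, 8, -6), (-6, 16, 4), (4, 16, -6)
cycles differ ⇒ inequivalent

no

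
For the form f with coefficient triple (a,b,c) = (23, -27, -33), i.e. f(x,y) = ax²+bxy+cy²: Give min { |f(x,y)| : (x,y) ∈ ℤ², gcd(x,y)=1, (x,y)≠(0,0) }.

descent: ρ → (-33,27,23)  [lands on river]
river: ρ → (23,19,-37)
river: ρ → (-37,55,5)
river: ρ → (5,55,-37)
river: ρ → (-37,19,23)
river: ρ → (23,27,-33)
river: ρ → (-33,39,17)
river: ρ → (17,29,-43)
river: ρ → (-43,57,3)
river: ρ → (3,57,-43)
river: ρ → (-43,29,17)
river: ρ → (17,39,-33)
closes: descent 1, river 12
min |a| on river = 3

3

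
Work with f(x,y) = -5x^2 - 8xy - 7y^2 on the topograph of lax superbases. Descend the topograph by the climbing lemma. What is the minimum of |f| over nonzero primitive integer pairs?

translate: b→-2 (≡8 mod 10), so (5,8,7)→(5,-2,4)
flip: (5,-2,4)→(4,2,5)
reduced (well bottom): (4,2,5) with a≤c, −a<b≤a
well minimum |f| = |-4| = 4 (negative-definite)

4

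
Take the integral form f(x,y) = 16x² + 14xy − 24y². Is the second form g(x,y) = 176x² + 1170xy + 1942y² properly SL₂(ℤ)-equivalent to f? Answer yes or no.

D₁ = 1732, D₂ = 1732
river cycle of f (length 46): (-24, 34, 6), (6, 38, -12), (-12, 34, 12), (12, 38, -6), (-6, 34, 24), (24, 14, -16), (-16, 18, 22), (22, 26, -12), (-12, 22, 26), (26, 30, -8), … (36 more)
river cycle of g (length 46): (16, 14, -24), (-24, 34, 6), (6, 38, -12), (-12, 34, 12), (12, 38, -6), (-6, 34, 24), (24, 14, -16), (-16, 18, 22), (22, 26, -12), (-12, 22, 26), … (36 more)
cycles coincide ⇒ equivalent

yes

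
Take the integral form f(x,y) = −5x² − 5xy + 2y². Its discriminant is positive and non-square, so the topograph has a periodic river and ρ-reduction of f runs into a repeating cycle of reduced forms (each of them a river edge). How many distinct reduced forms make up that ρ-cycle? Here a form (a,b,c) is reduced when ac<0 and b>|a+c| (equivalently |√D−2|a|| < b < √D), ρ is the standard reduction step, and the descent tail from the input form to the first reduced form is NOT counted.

D = 65, ⌊√D⌋ = 8
descent: ρ → (2,5,-5)  [lands on river]
river: ρ → (-5,5,2)
river: ρ → (2,7,-2)
river: ρ → (-2,5,5)
river: ρ → (5,5,-2)
river: ρ → (-2,7,2)
ρ-cycle length = 6 (tail of 1 descent step not counted)

6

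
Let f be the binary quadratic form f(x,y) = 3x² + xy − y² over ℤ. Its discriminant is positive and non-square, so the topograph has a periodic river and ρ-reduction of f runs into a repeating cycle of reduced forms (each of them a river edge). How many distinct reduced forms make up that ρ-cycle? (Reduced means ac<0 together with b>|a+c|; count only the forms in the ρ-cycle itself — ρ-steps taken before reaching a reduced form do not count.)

D = 13, ⌊√D⌋ = 3
descent: ρ → (-1,3,1)  [lands on river]
river: ρ → (1,3,-1)
ρ-cycle length = 2 (tail of 1 descent step not counted)

2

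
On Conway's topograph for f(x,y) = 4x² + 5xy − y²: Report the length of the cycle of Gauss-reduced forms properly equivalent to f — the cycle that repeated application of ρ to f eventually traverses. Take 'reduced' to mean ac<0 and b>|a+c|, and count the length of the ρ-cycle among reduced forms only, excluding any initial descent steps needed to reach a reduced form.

D = 41, ⌊√D⌋ = 6
river: ρ → (-1,5,4)
river: ρ → (4,3,-2)
river: ρ → (-2,5,2)
river: ρ → (2,3,-4)
river: ρ → (-4,5,1)
river: ρ → (1,5,-4)
river: ρ → (-4,3,2)
river: ρ → (2,5,-2)
river: ρ → (-2,3,4)
river: ρ → (4,5,-1)
ρ-cycle length = 10 (tail of 0 descent steps not counted)

10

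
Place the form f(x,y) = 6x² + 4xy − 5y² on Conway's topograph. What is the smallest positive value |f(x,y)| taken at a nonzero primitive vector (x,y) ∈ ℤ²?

river: ρ → (-5,6,5)
river: ρ → (5,4,-6)
river: ρ → (-6,8,3)
river: ρ → (3,10,-3)
river: ρ → (-3,8,6)
river: ρ → (6,4,-5)
closes: descent 0, river 6
min |a| on river = 3

3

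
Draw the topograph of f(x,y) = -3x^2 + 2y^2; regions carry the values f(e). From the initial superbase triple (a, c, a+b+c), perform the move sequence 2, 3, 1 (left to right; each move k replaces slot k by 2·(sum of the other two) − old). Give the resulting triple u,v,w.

start (-3,2,-1) = (f(1,0),f(0,1),f(1,1))
replace slot 2: 2·((-3)+(-1)) − 2 = -10 → (-3,-10,-1)
replace slot 3: 2·((-3)+(-10)) − (-1) = -25 → (-3,-10,-25)
replace slot 1: 2·((-10)+(-25)) − (-3) = -67 → (-67,-10,-25)

-67,-10,-25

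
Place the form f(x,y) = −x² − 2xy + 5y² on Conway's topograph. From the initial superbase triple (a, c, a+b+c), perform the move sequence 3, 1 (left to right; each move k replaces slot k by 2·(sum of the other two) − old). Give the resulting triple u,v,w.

start (-1,5,2) = (f(1,0),f(0,1),f(1,1))
replace slot 3: 2·((-1)+5) − 2 = 6 → (-1,5,6)
replace slot 1: 2·(5+6) − (-1) = 23 → (23,5,6)

23,5,6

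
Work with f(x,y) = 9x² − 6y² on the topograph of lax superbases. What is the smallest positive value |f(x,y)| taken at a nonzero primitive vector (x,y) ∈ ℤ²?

descent: ρ → (-6,12,3)  [lands on river]
river: ρ → (3,12,-6)
closes: descent 1, river 2
min |a| on river = 3

3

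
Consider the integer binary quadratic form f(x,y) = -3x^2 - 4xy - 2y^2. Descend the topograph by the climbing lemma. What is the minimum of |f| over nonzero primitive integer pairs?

translate: b→-2 (≡4 mod 6), so (3,4,2)→(3,-2,1)
flip: (3,-2,1)→(1,2,3)
translate: b→0 (≡2 mod 2), so (1,2,3)→(1,0,2)
reduced (well bottom): (1,0,2) with a≤c, −a<b≤a
well minimum |f| = |-1| = 1 (negative-definite)

1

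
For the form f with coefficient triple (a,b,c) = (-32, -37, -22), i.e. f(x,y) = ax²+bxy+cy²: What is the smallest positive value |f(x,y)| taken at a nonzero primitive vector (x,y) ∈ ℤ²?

translate: b→-27 (≡37 mod 64), so (32,37,22)→(32,-27,17)
flip: (32,-27,17)→(17,27,32)
translate: b→-7 (≡27 mod 34), so (17,27,32)→(17,-7,22)
reduced (well bottom): (17,-7,22) with a≤c, −a<b≤a
well minimum |f| = |-17| = 17 (negative-definite)

17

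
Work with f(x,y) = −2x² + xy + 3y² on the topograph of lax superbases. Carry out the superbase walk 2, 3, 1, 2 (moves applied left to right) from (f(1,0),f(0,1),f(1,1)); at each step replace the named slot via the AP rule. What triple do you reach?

start (-2,3,2) = (f(1,0),f(0,1),f(1,1))
replace slot 2: 2·((-2)+2) − 3 = -3 → (-2,-3,2)
replace slot 3: 2·((-2)+(-3)) − 2 = -12 → (-2,-3,-12)
replace slot 1: 2·((-3)+(-12)) − (-2) = -28 → (-28,-3,-12)
replace slot 2: 2·((-28)+(-12)) − (-3) = -77 → (-28,-77,-12)

-28,-77,-12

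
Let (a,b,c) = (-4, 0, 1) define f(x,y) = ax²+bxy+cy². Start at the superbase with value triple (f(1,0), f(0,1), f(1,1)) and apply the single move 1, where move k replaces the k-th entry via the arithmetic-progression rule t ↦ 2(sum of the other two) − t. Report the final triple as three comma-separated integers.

start (-4,1,-3) = (f(1,0),f(0,1),f(1,1))
replace slot 1: 2·(1+(-3)) − (-4) = 0 → (0,1,-3)

0,1,-3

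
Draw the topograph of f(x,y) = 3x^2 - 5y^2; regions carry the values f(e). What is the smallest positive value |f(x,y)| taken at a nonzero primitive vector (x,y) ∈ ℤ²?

descent: ρ → (-5,0,3)
descent: ρ → (3,6,-2)  [lands on river]
river: ρ → (-2,6,3)
closes: descent 2, river 2
min |a| on river = 2

2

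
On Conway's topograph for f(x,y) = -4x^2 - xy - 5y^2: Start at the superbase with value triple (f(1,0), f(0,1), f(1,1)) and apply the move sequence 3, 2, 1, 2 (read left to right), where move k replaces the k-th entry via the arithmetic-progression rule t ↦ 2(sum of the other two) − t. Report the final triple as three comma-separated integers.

start (-4,-5,-10) = (f(1,0),f(0,1),f(1,1))
replace slot 3: 2·((-4)+(-5)) − (-10) = -8 → (-4,-5,-8)
replace slot 2: 2·((-4)+(-8)) − (-5) = -19 → (-4,-19,-8)
replace slot 1: 2·((-19)+(-8)) − (-4) = -50 → (-50,-19,-8)
replace slot 2: 2·((-50)+(-8)) − (-19) = -97 → (-50,-97,-8)

-50,-97,-8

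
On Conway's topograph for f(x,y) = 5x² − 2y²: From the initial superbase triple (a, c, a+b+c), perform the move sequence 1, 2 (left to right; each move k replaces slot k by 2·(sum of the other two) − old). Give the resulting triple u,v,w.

start (5,-2,3) = (f(1,0),f(0,1),f(1,1))
replace slot 1: 2·((-2)+3) − 5 = -3 → (-3,-2,3)
replace slot 2: 2·((-3)+3) − (-2) = 2 → (-3,2,3)

-3,2,3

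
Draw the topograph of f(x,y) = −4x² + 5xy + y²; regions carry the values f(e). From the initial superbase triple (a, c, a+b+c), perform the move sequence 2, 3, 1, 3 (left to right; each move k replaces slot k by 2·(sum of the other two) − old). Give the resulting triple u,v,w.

start (-4,1,2) = (f(1,0),f(0,1),f(1,1))
replace slot 2: 2·((-4)+2) − 1 = -5 → (-4,-5,2)
replace slot 3: 2·((-4)+(-5)) − 2 = -20 → (-4,-5,-20)
replace slot 1: 2·((-5)+(-20)) − (-4) = -46 → (-46,-5,-20)
replace slot 3: 2·((-46)+(-5)) − (-20) = -82 → (-46,-5,-82)

-46,-5,-82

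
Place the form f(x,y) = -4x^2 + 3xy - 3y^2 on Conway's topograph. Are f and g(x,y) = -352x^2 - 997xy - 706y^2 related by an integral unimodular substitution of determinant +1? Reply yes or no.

D₁ = -39, D₂ = -39
f is negative-definite; reduce −f:
−f: flip: (4,-3,3)→(3,3,4)
−f: reduced (well bottom): (3,3,4) with a≤c, −a<b≤a
flip sign back: reduced form of f is (-3,-3,-4)
g is negative-definite; reduce −g:
−g: translate: b→293 (≡997 mod 704), so (352,997,706)→(352,293,61)
−g: flip: (352,293,61)→(61,-293,352)
−g: translate: b→-49 (≡-293 mod 122), so (61,-293,352)→(61,-49,10)
−g: flip: (61,-49,10)→(10,49,61)
−g: translate: b→9 (≡49 mod 20), so (10,49,61)→(10,9,3)
−g: flip: (10,9,3)→(3,-9,10)
−g: translate: b→3 (≡-9 mod 6), so (3,-9,10)→(3,3,4)
−g: reduced (well bottom): (3,3,4) with a≤c, −a<b≤a
flip sign back: reduced form of g is (-3,-3,-4)
reduced forms (-3, -3, -4) vs (-3, -3, -4) ⇒ equivalent

yes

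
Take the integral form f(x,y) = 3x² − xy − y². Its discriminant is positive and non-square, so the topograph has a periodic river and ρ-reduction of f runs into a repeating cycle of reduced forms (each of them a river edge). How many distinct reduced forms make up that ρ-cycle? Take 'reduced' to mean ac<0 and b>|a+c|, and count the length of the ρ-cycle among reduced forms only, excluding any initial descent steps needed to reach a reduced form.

D = 13, ⌊√D⌋ = 3
descent: ρ → (-1,3,1)  [lands on river]
river: ρ → (1,3,-1)
ρ-cycle length = 2 (tail of 1 descent step not counted)

2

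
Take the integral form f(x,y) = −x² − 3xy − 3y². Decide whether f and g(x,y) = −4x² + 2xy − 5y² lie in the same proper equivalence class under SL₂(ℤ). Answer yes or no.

D₁ = -3, D₂ = -76
discriminants differ ⇒ not SL₂(ℤ)-equivalent

no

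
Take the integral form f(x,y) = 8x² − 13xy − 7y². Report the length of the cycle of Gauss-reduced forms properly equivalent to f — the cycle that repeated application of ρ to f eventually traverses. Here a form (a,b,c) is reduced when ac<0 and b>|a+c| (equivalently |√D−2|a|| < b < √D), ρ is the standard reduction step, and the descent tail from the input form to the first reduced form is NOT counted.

D = 393, ⌊√D⌋ = 19
descent: ρ → (-7,13,8)  [lands on river]
river: ρ → (8,19,-1)
river: ρ → (-1,19,8)
river: ρ → (8,13,-7)
river: ρ → (-7,15,6)
river: ρ → (6,9,-13)
river: ρ → (-13,17,2)
river: ρ → (2,19,-4)
river: ρ → (-4,13,14)
river: ρ → (14,15,-3)
river: ρ → (-3,15,14)
river: ρ → (14,13,-4)
river: ρ → (-4,19,2)
river: ρ → (2,17,-13)
river: ρ → (-13,9,6)
river: ρ → (6,15,-7)
ρ-cycle length = 16 (tail of 1 descent step not counted)

16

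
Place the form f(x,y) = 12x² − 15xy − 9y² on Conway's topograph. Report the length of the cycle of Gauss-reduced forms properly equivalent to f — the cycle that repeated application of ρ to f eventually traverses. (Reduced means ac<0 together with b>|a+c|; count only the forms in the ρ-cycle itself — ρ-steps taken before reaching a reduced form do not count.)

D = 657, ⌊√D⌋ = 25
descent: ρ → (-9,15,12)  [lands on river]
river: ρ → (12,9,-12)
river: ρ → (-12,15,9)
river: ρ → (9,21,-6)
river: ρ → (-6,15,18)
river: ρ → (18,21,-3)
river: ρ → (-3,21,18)
river: ρ → (18,15,-6)
river: ρ → (-6,21,9)
river: ρ → (9,15,-12)
river: ρ → (-12,9,12)
river: ρ → (12,15,-9)
river: ρ → (-9,21,6)
river: ρ → (6,15,-18)
river: ρ → (-18,21,3)
river: ρ → (3,21,-18)
river: ρ → (-18,15,6)
river: ρ → (6,21,-9)
ρ-cycle length = 18 (tail of 1 descent step not counted)

18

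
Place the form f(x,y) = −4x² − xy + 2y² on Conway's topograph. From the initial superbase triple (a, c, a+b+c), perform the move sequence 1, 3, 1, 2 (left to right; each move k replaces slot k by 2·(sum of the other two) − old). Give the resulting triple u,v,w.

start (-4,2,-3) = (f(1,0),f(0,1),f(1,1))
replace slot 1: 2·(2+(-3)) − (-4) = 2 → (2,2,-3)
replace slot 3: 2·(2+2) − (-3) = 11 → (2,2,11)
replace slot 1: 2·(2+11) − 2 = 24 → (24,2,11)
replace slot 2: 2·(24+11) − 2 = 68 → (24,68,11)

24,68,11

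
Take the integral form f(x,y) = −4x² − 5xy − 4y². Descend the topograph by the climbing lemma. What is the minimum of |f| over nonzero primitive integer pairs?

translate: b→-3 (≡5 mod 8), so (4,5,4)→(4,-3,3)
flip: (4,-3,3)→(3,3,4)
reduced (well bottom): (3,3,4) with a≤c, −a<b≤a
well minimum |f| = |-3| = 3 (negative-definite)

3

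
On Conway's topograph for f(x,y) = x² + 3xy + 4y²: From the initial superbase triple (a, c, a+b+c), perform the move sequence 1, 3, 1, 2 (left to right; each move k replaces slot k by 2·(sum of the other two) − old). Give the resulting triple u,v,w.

start (1,4,8) = (f(1,0),f(0,1),f(1,1))
replace slot 1: 2·(4+8) − 1 = 23 → (23,4,8)
replace slot 3: 2·(23+4) − 8 = 46 → (23,4,46)
replace slot 1: 2·(4+46) − 23 = 77 → (77,4,46)
replace slot 2: 2·(77+46) − 4 = 242 → (77,242,46)

77,242,46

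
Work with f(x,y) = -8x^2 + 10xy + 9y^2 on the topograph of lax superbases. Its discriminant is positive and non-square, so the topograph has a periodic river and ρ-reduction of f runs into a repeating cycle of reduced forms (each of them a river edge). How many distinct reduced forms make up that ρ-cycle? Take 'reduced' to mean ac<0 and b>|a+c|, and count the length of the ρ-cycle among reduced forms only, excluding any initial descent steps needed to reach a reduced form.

D = 388, ⌊√D⌋ = 19
river: ρ → (9,8,-9)
river: ρ → (-9,10,8)
river: ρ → (8,6,-11)
river: ρ → (-11,16,3)
river: ρ → (3,14,-16)
river: ρ → (-16,18,1)
river: ρ → (1,18,-16)
river: ρ → (-16,14,3)
river: ρ → (3,16,-11)
river: ρ → (-11,6,8)
river: ρ → (8,10,-9)
river: ρ → (-9,8,9)
river: ρ → (9,10,-8)
river: ρ → (-8,6,11)
river: ρ → (11,16,-3)
river: ρ → (-3,14,16)
river: ρ → (16,18,-1)
river: ρ → (-1,18,16)
river: ρ → (16,14,-3)
river: ρ → (-3,16,11)
river: ρ → (11,6,-8)
river: ρ → (-8,10,9)
ρ-cycle length = 22 (tail of 0 descent steps not counted)

22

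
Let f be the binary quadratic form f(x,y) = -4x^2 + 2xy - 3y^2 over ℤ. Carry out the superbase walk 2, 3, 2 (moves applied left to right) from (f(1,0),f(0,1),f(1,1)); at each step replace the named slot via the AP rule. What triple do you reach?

start (-4,-3,-5) = (f(1,0),f(0,1),f(1,1))
replace slot 2: 2·((-4)+(-5)) − (-3) = -15 → (-4,-15,-5)
replace slot 3: 2·((-4)+(-15)) − (-5) = -33 → (-4,-15,-33)
replace slot 2: 2·((-4)+(-33)) − (-15) = -59 → (-4,-59,-33)

-4,-59,-33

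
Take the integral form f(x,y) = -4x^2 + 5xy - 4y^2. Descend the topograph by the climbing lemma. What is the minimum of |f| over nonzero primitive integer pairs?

translate: b→3 (≡-5 mod 8), so (4,-5,4)→(4,3,3)
flip: (4,3,3)→(3,-3,4)
translate: b→3 (≡-3 mod 6), so (3,-3,4)→(3,3,4)
reduced (well bottom): (3,3,4) with a≤c, −a<b≤a
well minimum |f| = |-3| = 3 (negative-definite)

3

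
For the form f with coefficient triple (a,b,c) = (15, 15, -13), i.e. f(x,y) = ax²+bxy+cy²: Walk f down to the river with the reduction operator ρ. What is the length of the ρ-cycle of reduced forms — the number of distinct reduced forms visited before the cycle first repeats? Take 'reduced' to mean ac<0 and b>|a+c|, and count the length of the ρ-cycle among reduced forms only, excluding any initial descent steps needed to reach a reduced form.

D = 1005, ⌊√D⌋ = 31
river: ρ → (-13,11,17)
river: ρ → (17,23,-7)
river: ρ → (-7,19,23)
river: ρ → (23,27,-3)
river: ρ → (-3,27,23)
river: ρ → (23,19,-7)
river: ρ → (-7,23,17)
river: ρ → (17,11,-13)
river: ρ → (-13,15,15)
river: ρ → (15,15,-13)
ρ-cycle length = 10 (tail of 0 descent steps not counted)

10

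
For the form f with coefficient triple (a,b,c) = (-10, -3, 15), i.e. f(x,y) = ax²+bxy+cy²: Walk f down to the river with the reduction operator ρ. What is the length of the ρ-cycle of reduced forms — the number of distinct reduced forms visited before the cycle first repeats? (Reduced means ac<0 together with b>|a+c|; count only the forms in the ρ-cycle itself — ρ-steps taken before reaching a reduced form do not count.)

D = 609, ⌊√D⌋ = 24
descent: ρ → (15,3,-10)
descent: ρ → (-10,17,8)  [lands on river]
river: ρ → (8,15,-12)
river: ρ → (-12,9,11)
river: ρ → (11,13,-10)
river: ρ → (-10,7,14)
river: ρ → (14,21,-3)
river: ρ → (-3,21,14)
river: ρ → (14,7,-10)
river: ρ → (-10,13,11)
river: ρ → (11,9,-12)
river: ρ → (-12,15,8)
river: ρ → (8,17,-10)
river: ρ → (-10,23,2)
river: ρ → (2,21,-21)
river: ρ → (-21,21,2)
river: ρ → (2,23,-10)
ρ-cycle length = 16 (tail of 2 descent steps not counted)

16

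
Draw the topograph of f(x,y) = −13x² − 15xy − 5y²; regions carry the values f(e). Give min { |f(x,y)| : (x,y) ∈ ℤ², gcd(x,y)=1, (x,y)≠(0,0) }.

translate: b→-11 (≡15 mod 26), so (13,15,5)→(13,-11,3)
flip: (13,-11,3)→(3,11,13)
translate: b→-1 (≡11 mod 6), so (3,11,13)→(3,-1,3)
flip: (3,-1,3)→(3,1,3)
reduced (well bottom): (3,1,3) with a≤c, −a<b≤a
well minimum |f| = |-3| = 3 (negative-definite)

3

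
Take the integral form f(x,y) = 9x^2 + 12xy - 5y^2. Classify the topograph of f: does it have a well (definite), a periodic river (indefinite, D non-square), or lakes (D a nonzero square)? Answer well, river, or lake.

D = b²−4ac = 12² − 4·9·(-5) = 324
D = 18² is a perfect square ⇒ form factors over ℤ ⇒ lakes

lake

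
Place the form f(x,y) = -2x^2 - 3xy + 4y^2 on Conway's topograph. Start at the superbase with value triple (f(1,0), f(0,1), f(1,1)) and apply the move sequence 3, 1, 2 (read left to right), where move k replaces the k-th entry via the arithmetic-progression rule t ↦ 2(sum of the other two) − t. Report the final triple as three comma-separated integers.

start (-2,4,-1) = (f(1,0),f(0,1),f(1,1))
replace slot 3: 2·((-2)+4) − (-1) = 5 → (-2,4,5)
replace slot 1: 2·(4+5) − (-2) = 20 → (20,4,5)
replace slot 2: 2·(20+5) − 4 = 46 → (20,46,5)

20,46,5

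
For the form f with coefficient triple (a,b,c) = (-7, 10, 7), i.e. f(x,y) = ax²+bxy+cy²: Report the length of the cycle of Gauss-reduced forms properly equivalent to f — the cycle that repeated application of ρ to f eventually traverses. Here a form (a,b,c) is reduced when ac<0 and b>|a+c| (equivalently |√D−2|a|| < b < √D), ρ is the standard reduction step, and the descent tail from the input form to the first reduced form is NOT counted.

D = 296, ⌊√D⌋ = 17
river: ρ → (7,4,-10)
river: ρ → (-10,16,1)
river: ρ → (1,16,-10)
river: ρ → (-10,4,7)
river: ρ → (7,10,-7)
river: ρ → (-7,4,10)
river: ρ → (10,16,-1)
river: ρ → (-1,16,10)
river: ρ → (10,4,-7)
river: ρ → (-7,10,7)
ρ-cycle length = 10 (tail of 0 descent steps not counted)

10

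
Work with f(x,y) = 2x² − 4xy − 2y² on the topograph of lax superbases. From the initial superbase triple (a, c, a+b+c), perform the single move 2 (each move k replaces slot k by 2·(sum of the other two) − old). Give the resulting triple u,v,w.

start (2,-2,-4) = (f(1,0),f(0,1),f(1,1))
replace slot 2: 2·(2+(-4)) − (-2) = -2 → (2,-2,-4)

2,-2,-4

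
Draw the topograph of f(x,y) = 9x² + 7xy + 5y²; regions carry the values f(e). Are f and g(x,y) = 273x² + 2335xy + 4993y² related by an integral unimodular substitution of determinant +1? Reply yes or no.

D₁ = -131, D₂ = -131
f: flip: (9,7,5)→(5,-7,9)
f: translate: b→3 (≡-7 mod 10), so (5,-7,9)→(5,3,7)
f: reduced (well bottom): (5,3,7) with a≤c, −a<b≤a
g: translate: b→151 (≡2335 mod 546), so (273,2335,4993)→(273,151,21)
g: flip: (273,151,21)→(21,-151,273)
g: translate: b→17 (≡-151 mod 42), so (21,-151,273)→(21,17,5)
g: flip: (21,17,5)→(5,-17,21)
g: translate: b→3 (≡-17 mod 10), so (5,-17,21)→(5,3,7)
g: reduced (well bottom): (5,3,7) with a≤c, −a<b≤a
reduced forms (5, 3, 7) vs (5, 3, 7) ⇒ equivalent

yes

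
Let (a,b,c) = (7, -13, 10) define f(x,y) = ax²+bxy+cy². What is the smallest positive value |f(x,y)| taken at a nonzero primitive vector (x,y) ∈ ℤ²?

translate: b→1 (≡-13 mod 14), so (7,-13,10)→(7,1,4)
flip: (7,1,4)→(4,-1,7)
reduced (well bottom): (4,-1,7) with a≤c, −a<b≤a
well minimum = a = 4

4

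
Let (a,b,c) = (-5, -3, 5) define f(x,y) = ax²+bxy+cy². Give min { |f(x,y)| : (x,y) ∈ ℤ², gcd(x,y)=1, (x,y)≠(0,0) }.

descent: ρ → (5,3,-5)  [lands on river]
river: ρ → (-5,7,3)
river: ρ → (3,5,-7)
river: ρ → (-7,9,1)
river: ρ → (1,9,-7)
river: ρ → (-7,5,3)
river: ρ → (3,7,-5)
river: ρ → (-5,3,5)
river: ρ → (5,7,-3)
river: ρ → (-3,5,7)
river: ρ → (7,9,-1)
river: ρ → (-1,9,7)
river: ρ → (7,5,-3)
river: ρ → (-3,7,5)
closes: descent 1, river 14
min |a| on river = 1

1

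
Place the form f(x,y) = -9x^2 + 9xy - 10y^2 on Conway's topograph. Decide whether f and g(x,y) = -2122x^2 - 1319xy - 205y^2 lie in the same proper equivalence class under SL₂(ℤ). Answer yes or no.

D₁ = -279, D₂ = -279
f is negative-definite; reduce −f:
−f: translate: b→9 (≡-9 mod 18), so (9,-9,10)→(9,9,10)
−f: reduced (well bottom): (9,9,10) with a≤c, −a<b≤a
flip sign back: reduced form of f is (-9,-9,-10)
g is negative-definite; reduce −g:
−g: flip: (2122,1319,205)→(205,-1319,2122)
−g: translate: b→-89 (≡-1319 mod 410), so (205,-1319,2122)→(205,-89,10)
−g: flip: (205,-89,10)→(10,89,205)
−g: translate: b→9 (≡89 mod 20), so (10,89,205)→(10,9,9)
−g: flip: (10,9,9)→(9,-9,10)
−g: translate: b→9 (≡-9 mod 18), so (9,-9,10)→(9,9,10)
−g: reduced (well bottom): (9,9,10) with a≤c, −a<b≤a
flip sign back: reduced form of g is (-9,-9,-10)
reduced forms (-9, -9, -10) vs (-9, -9, -10) ⇒ equivalent

yes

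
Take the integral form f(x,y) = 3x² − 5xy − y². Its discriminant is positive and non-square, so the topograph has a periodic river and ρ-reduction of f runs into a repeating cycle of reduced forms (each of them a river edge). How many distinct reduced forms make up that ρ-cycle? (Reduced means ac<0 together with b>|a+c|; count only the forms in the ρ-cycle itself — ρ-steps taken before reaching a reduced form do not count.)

D = 37, ⌊√D⌋ = 6
descent: ρ → (-1,5,3)  [lands on river]
river: ρ → (3,1,-3)
river: ρ → (-3,5,1)
river: ρ → (1,5,-3)
river: ρ → (-3,1,3)
river: ρ → (3,5,-1)
ρ-cycle length = 6 (tail of 1 descent step not counted)

6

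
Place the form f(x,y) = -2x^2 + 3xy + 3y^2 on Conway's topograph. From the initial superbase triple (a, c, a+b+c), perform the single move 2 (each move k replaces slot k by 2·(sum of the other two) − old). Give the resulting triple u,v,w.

start (-2,3,4) = (f(1,0),f(0,1),f(1,1))
replace slot 2: 2·((-2)+4) − 3 = 1 → (-2,1,4)

-2,1,4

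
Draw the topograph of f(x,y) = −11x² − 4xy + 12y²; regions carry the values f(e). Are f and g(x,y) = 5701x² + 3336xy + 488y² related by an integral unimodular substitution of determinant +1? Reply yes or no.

D₁ = 544, D₂ = 544
river cycle of f (length 4): (12, 4, -11), (-11, 18, 5), (5, 22, -3), (-3, 20, 12)
river cycle of g (length 4): (12, 4, -11), (-11, 18, 5), (5, 22, -3), (-3, 20, 12)
cycles coincide ⇒ equivalent

yes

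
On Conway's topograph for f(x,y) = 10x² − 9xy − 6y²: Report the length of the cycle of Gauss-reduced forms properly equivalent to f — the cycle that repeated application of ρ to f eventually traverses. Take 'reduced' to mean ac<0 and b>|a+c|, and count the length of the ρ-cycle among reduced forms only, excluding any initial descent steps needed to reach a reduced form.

D = 321, ⌊√D⌋ = 17
descent: ρ → (-6,9,10)  [lands on river]
river: ρ → (10,11,-5)
river: ρ → (-5,9,12)
river: ρ → (12,15,-2)
river: ρ → (-2,17,4)
river: ρ → (4,15,-6)
ρ-cycle length = 6 (tail of 1 descent step not counted)

6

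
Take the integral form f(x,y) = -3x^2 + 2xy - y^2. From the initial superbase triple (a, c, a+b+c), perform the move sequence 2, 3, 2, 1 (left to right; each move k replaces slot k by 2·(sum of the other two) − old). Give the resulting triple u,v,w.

start (-3,-1,-2) = (f(1,0),f(0,1),f(1,1))
replace slot 2: 2·((-3)+(-2)) − (-1) = -9 → (-3,-9,-2)
replace slot 3: 2·((-3)+(-9)) − (-2) = -22 → (-3,-9,-22)
replace slot 2: 2·((-3)+(-22)) − (-9) = -41 → (-3,-41,-22)
replace slot 1: 2·((-41)+(-22)) − (-3) = -123 → (-123,-41,-22)

-123,-41,-22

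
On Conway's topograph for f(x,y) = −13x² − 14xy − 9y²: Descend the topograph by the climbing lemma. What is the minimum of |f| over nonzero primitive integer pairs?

translate: b→-12 (≡14 mod 26), so (13,14,9)→(13,-12,8)
flip: (13,-12,8)→(8,12,13)
translate: b→-4 (≡12 mod 16), so (8,12,13)→(8,-4,9)
reduced (well bottom): (8,-4,9) with a≤c, −a<b≤a
well minimum |f| = |-8| = 8 (negative-definite)

8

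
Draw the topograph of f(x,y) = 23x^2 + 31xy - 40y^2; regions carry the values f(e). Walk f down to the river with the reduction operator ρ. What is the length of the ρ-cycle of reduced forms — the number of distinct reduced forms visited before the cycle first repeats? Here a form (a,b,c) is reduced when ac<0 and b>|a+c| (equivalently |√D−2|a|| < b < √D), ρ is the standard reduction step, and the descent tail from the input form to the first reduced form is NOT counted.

D = 4641, ⌊√D⌋ = 68
river: ρ → (-40,49,14)
river: ρ → (14,63,-12)
river: ρ → (-12,57,29)
river: ρ → (29,59,-10)
river: ρ → (-10,61,23)
river: ρ → (23,31,-40)
ρ-cycle length = 6 (tail of 0 descent steps not counted)

6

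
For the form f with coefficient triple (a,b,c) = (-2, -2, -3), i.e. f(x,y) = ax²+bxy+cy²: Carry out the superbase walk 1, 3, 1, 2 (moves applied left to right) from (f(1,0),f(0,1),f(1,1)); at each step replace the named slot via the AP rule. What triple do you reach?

start (-2,-3,-7) = (f(1,0),f(0,1),f(1,1))
replace slot 1: 2·((-3)+(-7)) − (-2) = -18 → (-18,-3,-7)
replace slot 3: 2·((-18)+(-3)) − (-7) = -35 → (-18,-3,-35)
replace slot 1: 2·((-3)+(-35)) − (-18) = -58 → (-58,-3,-35)
replace slot 2: 2·((-58)+(-35)) − (-3) = -183 → (-58,-183,-35)

-58,-183,-35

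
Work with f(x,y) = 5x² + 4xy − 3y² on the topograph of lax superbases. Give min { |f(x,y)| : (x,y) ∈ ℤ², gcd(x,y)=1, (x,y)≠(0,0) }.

river: ρ → (-3,8,1)
river: ρ → (1,8,-3)
river: ρ → (-3,4,5)
river: ρ → (5,6,-2)
river: ρ → (-2,6,5)
river: ρ → (5,4,-3)
closes: descent 0, river 6
min |a| on river = 1

1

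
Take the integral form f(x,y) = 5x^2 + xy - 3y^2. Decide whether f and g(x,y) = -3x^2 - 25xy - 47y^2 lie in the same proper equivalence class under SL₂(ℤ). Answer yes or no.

D₁ = 61, D₂ = 61
river cycle of f (length 6): (-3, 5, 3), (3, 7, -1), (-1, 7, 3), (3, 5, -3), (-3, 7, 1), (1, 7, -3)
river cycle of g (length 6): (-3, 5, 3), (3, 7, -1), (-1, 7, 3), (3, 5, -3), (-3, 7, 1), (1, 7, -3)
cycles coincide ⇒ equivalent

yes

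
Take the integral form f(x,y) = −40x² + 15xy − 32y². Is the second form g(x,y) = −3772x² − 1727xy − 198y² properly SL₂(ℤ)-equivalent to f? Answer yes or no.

D₁ = -4895, D₂ = -4895
f is negative-definite; reduce −f:
−f: flip: (40,-15,32)→(32,15,40)
−f: reduced (well bottom): (32,15,40) with a≤c, −a<b≤a
flip sign back: reduced form of f is (-32,-15,-40)
g is negative-definite; reduce −g:
−g: flip: (3772,1727,198)→(198,-1727,3772)
−g: translate: b→-143 (≡-1727 mod 396), so (198,-1727,3772)→(198,-143,32)
−g: flip: (198,-143,32)→(32,143,198)
−g: translate: b→15 (≡143 mod 64), so (32,143,198)→(32,15,40)
−g: reduced (well bottom): (32,15,40) with a≤c, −a<b≤a
flip sign back: reduced form of g is (-32,-15,-40)
reduced forms (-32, -15, -40) vs (-32, -15, -40) ⇒ equivalent

yes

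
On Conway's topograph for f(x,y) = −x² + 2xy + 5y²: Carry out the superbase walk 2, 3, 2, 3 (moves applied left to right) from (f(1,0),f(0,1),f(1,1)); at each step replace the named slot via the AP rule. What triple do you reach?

start (-1,5,6) = (f(1,0),f(0,1),f(1,1))
replace slot 2: 2·((-1)+6) − 5 = 5 → (-1,5,6)
replace slot 3: 2·((-1)+5) − 6 = 2 → (-1,5,2)
replace slot 2: 2·((-1)+2) − 5 = -3 → (-1,-3,2)
replace slot 3: 2·((-1)+(-3)) − 2 = -10 → (-1,-3,-10)

-1,-3,-10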